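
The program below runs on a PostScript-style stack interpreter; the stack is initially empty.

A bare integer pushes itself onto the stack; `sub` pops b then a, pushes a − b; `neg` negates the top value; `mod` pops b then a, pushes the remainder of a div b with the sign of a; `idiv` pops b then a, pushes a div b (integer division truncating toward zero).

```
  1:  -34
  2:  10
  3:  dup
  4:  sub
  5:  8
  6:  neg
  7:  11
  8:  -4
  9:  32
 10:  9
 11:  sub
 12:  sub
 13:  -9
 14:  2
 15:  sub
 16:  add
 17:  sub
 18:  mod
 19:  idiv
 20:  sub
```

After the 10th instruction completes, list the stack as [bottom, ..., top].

[-34, 0, -8, 11, -4, 32, 9]

-34  -34
10   -34 10
dup  -34 10 10
sub  -34 0
8    -34 0 8
neg  -34 0 -8
11   -34 0 -8 11
-4   -34 0 -8 11 -4
32   -34 0 -8 11 -4 32
9    -34 0 -8 11 -4 32 9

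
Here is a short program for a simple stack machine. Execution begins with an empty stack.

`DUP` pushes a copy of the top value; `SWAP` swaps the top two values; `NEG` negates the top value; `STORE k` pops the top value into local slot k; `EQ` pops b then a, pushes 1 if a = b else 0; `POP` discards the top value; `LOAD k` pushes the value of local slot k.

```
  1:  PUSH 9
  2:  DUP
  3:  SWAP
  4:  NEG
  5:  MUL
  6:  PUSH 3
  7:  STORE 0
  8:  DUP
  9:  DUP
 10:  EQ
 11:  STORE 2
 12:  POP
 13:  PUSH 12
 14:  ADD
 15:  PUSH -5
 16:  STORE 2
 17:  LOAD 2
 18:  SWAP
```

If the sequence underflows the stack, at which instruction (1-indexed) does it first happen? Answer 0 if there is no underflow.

14

PUSH 9   9
DUP      9 9
SWAP     9 9
NEG      9 -9
MUL      -81
PUSH 3   -81 3
STORE 0  -81
DUP      -81 -81
DUP      -81 -81 -81
EQ       -81 1
STORE 2  -81
POP      (empty)
PUSH 12  12
ADD  — needs 2 operands, stack has 1 → underflow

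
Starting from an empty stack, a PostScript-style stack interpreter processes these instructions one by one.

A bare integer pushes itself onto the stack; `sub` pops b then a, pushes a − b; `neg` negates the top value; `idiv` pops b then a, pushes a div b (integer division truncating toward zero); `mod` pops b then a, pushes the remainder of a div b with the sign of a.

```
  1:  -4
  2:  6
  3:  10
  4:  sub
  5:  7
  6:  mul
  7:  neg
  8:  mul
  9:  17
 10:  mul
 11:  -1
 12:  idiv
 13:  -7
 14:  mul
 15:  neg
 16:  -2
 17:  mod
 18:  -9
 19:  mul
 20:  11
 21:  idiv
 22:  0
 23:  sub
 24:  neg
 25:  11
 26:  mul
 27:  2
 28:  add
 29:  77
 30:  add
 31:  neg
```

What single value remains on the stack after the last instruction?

-79

-4   : [-4]
6    : [-4, 6]
10   : [-4, 6, 10]
sub  : [-4, -4]
7    : [-4, -4, 7]
mul  : [-4, -28]
neg  : [-4, 28]
mul  : [-112]
17   : [-112, 17]
mul  : [-1904]
-1   : [-1904, -1]
idiv : [1904]
-7   : [1904, -7]
mul  : [-13328]
neg  : [13328]
-2   : [13328, -2]
mod  : [0]
-9   : [0, -9]
mul  : [0]
11   : [0, 11]
idiv : [0]
0    : [0, 0]
sub  : [0]
neg  : [0]
11   : [0, 11]
mul  : [0]
2    : [0, 2]
add  : [2]
77   : [2, 77]
add  : [79]
neg  : [-79]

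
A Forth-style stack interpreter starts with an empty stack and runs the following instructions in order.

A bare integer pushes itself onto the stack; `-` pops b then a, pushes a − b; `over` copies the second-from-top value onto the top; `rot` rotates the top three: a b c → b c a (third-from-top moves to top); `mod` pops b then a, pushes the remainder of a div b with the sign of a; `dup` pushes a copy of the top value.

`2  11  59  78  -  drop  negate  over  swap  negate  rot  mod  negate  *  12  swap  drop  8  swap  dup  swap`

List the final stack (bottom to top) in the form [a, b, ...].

2      -> [2]
11     -> [2, 11]
59     -> [2, 11, 59]
78     -> [2, 11, 59, 78]
-      -> [2, 11, -19]
drop   -> [2, 11]
negate -> [2, -11]
over   -> [2, -11, 2]
swap   -> [2, 2, -11]
negate -> [2, 2, 11]
rot    -> [2, 11, 2]
mod    -> [2, 1]
negate -> [2, -1]
*      -> [-2]
12     -> [-2, 12]
swap   -> [12, -2]
drop   -> [12]
8      -> [12, 8]
swap   -> [8, 12]
dup    -> [8, 12, 12]
swap   -> [8, 12, 12]

[8, 12, 12]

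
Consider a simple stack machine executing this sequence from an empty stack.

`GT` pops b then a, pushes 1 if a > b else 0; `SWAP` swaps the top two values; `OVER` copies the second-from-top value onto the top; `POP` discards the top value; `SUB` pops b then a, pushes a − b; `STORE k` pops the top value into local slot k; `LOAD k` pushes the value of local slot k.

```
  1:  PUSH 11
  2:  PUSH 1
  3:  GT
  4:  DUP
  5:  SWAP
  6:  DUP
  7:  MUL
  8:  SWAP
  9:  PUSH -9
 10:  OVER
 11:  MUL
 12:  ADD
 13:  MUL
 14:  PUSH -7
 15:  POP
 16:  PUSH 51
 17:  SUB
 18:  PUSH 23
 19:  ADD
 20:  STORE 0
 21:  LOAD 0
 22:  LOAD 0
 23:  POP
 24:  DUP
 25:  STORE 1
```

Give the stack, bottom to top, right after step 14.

PUSH 11 : [11]
PUSH 1  : [11, 1]
GT      : [1]
DUP     : [1, 1]
SWAP    : [1, 1]
DUP     : [1, 1, 1]
MUL     : [1, 1]
SWAP    : [1, 1]
PUSH -9 : [1, 1, -9]
OVER    : [1, 1, -9, 1]
MUL     : [1, 1, -9]
ADD     : [1, -8]
MUL     : [-8]
PUSH -7 : [-8, -7]

[-8, -7]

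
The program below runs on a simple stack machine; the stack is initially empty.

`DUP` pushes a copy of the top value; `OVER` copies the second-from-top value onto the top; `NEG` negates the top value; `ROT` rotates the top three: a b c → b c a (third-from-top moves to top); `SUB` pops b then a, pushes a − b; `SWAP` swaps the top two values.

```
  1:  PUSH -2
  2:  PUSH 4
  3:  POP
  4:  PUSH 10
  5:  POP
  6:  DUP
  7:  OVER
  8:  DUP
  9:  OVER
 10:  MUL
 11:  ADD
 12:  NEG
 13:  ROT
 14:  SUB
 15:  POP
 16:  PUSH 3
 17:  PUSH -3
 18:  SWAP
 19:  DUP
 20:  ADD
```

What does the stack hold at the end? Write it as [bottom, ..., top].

[-2, -3, 6]

PUSH -2 → -2
PUSH 4  → -2 4
POP     → -2
PUSH 10 → -2 10
POP     → -2
DUP     → -2 -2
OVER    → -2 -2 -2
DUP     → -2 -2 -2 -2
OVER    → -2 -2 -2 -2 -2
MUL     → -2 -2 -2 4
ADD     → -2 -2 2
NEG     → -2 -2 -2
ROT     → -2 -2 -2
SUB     → -2 0
POP     → -2
PUSH 3  → -2 3
PUSH -3 → -2 3 -3
SWAP    → -2 -3 3
DUP     → -2 -3 3 3
ADD     → -2 -3 6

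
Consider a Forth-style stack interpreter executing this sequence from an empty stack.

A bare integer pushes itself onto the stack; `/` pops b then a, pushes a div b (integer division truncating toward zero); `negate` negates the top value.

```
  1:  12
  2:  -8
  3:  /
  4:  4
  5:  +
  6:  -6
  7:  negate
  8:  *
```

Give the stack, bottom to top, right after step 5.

[3]

12 : [12]
-8 : [12, -8]
/  : [-1]
4  : [-1, 4]
+  : [3]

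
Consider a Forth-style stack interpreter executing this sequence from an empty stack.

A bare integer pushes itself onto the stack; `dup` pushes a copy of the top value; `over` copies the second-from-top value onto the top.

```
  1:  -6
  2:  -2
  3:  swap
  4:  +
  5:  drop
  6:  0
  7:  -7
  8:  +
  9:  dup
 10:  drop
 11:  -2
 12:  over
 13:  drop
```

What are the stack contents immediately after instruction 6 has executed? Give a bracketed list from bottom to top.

-6    [-6]
-2    [-6, -2]
swap  [-2, -6]
+     [-8]
drop  []
0     [0]

[0]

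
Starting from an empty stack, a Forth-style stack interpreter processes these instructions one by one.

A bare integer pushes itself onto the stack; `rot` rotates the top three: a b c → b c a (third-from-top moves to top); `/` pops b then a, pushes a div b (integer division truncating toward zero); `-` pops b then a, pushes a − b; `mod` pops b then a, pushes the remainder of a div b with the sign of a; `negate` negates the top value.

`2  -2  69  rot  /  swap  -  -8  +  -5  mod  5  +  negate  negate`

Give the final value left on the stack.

2      -> 2
-2     -> 2 -2
69     -> 2 -2 69
rot    -> -2 69 2
/      -> -2 34
swap   -> 34 -2
-      -> 36
-8     -> 36 -8
+      -> 28
-5     -> 28 -5
mod    -> 3
5      -> 3 5
+      -> 8
negate -> -8
negate -> 8

8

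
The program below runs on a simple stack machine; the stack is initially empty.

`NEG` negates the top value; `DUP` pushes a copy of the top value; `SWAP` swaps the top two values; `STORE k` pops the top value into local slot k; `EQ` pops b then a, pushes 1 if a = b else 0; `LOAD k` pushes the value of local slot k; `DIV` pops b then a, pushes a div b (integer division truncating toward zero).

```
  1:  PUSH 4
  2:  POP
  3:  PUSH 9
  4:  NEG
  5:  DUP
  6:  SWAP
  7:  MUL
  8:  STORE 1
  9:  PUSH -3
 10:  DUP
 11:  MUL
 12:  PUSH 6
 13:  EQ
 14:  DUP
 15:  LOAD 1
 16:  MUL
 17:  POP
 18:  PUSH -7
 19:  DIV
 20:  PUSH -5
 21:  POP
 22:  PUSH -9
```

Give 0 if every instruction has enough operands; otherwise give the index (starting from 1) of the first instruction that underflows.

0

PUSH 4  : 4
POP     : (empty)
PUSH 9  : 9
NEG     : -9
DUP     : -9 -9
SWAP    : -9 -9
MUL     : 81
STORE 1 : (empty)
PUSH -3 : -3
DUP     : -3 -3
MUL     : 9
PUSH 6  : 9 6
EQ      : 0
DUP     : 0 0
LOAD 1  : 0 0 81
MUL     : 0 0
POP     : 0
PUSH -7 : 0 -7
DIV     : 0
PUSH -5 : 0 -5
POP     : 0
PUSH -9 : 0 -9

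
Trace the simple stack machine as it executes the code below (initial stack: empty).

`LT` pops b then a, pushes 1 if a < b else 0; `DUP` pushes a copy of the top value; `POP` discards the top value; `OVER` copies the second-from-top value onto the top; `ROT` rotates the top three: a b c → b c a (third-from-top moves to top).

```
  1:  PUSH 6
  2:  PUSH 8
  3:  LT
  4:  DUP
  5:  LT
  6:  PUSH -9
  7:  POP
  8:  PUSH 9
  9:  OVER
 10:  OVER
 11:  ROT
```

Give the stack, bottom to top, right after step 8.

PUSH 6  -> [6]
PUSH 8  -> [6, 8]
LT      -> [1]
DUP     -> [1, 1]
LT      -> [0]
PUSH -9 -> [0, -9]
POP     -> [0]
PUSH 9  -> [0, 9]

[0, 9]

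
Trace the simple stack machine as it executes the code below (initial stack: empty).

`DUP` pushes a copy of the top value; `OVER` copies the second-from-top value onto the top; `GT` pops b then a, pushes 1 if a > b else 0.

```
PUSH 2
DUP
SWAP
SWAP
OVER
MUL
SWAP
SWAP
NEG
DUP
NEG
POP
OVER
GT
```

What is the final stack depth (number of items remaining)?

PUSH 2 : 2
DUP    : 2 2
SWAP   : 2 2
SWAP   : 2 2
OVER   : 2 2 2
MUL    : 2 4
SWAP   : 4 2
SWAP   : 2 4
NEG    : 2 -4
DUP    : 2 -4 -4
NEG    : 2 -4 4
POP    : 2 -4
OVER   : 2 -4 2
GT     : 2 0

2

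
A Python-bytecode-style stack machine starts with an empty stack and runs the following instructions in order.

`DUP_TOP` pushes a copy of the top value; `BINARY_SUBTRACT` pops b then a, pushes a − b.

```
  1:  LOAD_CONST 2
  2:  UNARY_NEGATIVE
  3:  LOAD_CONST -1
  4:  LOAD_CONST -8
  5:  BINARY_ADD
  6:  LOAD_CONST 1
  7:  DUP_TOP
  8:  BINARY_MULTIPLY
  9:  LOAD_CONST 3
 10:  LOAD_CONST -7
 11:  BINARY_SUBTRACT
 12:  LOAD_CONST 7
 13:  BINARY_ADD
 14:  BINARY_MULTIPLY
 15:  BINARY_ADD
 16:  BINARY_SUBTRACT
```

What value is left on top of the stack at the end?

LOAD_CONST 2    : 2
UNARY_NEGATIVE  : -2
LOAD_CONST -1   : -2 -1
LOAD_CONST -8   : -2 -1 -8
BINARY_ADD      : -2 -9
LOAD_CONST 1    : -2 -9 1
DUP_TOP         : -2 -9 1 1
BINARY_MULTIPLY : -2 -9 1
LOAD_CONST 3    : -2 -9 1 3
LOAD_CONST -7   : -2 -9 1 3 -7
BINARY_SUBTRACT : -2 -9 1 10
LOAD_CONST 7    : -2 -9 1 10 7
BINARY_ADD      : -2 -9 1 17
BINARY_MULTIPLY : -2 -9 17
BINARY_ADD      : -2 8
BINARY_SUBTRACT : -10

-10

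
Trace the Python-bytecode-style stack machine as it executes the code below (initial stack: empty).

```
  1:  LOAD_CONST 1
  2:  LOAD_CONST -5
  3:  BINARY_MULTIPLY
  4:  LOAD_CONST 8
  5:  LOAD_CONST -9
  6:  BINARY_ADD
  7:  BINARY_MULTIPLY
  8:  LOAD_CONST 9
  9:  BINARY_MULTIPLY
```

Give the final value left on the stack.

45

LOAD_CONST 1    -> [1]
LOAD_CONST -5   -> [1, -5]
BINARY_MULTIPLY -> [-5]
LOAD_CONST 8    -> [-5, 8]
LOAD_CONST -9   -> [-5, 8, -9]
BINARY_ADD      -> [-5, -1]
BINARY_MULTIPLY -> [5]
LOAD_CONST 9    -> [5, 9]
BINARY_MULTIPLY -> [45]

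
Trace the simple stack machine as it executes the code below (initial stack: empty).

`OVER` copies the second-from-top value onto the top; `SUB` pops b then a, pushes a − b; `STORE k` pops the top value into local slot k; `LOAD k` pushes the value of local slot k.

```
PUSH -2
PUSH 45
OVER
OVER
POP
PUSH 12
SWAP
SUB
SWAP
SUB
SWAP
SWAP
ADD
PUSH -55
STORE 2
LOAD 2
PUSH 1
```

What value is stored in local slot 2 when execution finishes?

PUSH -2  → -2
PUSH 45  → -2 45
OVER     → -2 45 -2
OVER     → -2 45 -2 45
POP      → -2 45 -2
PUSH 12  → -2 45 -2 12
SWAP     → -2 45 12 -2
SUB      → -2 45 14
SWAP     → -2 14 45
SUB      → -2 -31
SWAP     → -31 -2
SWAP     → -2 -31
ADD      → -33
PUSH -55 → -33 -55
STORE 2  → -33
LOAD 2   → -33 -55
PUSH 1   → -33 -55 1

-55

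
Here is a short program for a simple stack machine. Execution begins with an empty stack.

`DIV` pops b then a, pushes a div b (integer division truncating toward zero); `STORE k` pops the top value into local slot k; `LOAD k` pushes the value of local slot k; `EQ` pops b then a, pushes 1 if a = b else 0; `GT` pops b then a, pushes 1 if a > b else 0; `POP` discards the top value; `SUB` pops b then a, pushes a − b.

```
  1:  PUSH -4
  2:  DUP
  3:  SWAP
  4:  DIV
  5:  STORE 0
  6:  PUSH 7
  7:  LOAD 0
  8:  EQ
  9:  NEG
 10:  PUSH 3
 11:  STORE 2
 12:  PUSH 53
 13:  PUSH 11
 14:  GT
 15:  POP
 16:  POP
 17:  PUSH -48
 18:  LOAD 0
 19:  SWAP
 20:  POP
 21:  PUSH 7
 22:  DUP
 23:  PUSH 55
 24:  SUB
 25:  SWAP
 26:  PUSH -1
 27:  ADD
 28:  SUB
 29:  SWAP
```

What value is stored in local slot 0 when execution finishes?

1

PUSH -4  : -4
DUP      : -4 -4
SWAP     : -4 -4
DIV      : 1
STORE 0  : (empty)
PUSH 7   : 7
LOAD 0   : 7 1
EQ       : 0
NEG      : 0
PUSH 3   : 0 3
STORE 2  : 0
PUSH 53  : 0 53
PUSH 11  : 0 53 11
GT       : 0 1
POP      : 0
POP      : (empty)
PUSH -48 : -48
LOAD 0   : -48 1
SWAP     : 1 -48
POP      : 1
PUSH 7   : 1 7
DUP      : 1 7 7
PUSH 55  : 1 7 7 55
SUB      : 1 7 -48
SWAP     : 1 -48 7
PUSH -1  : 1 -48 7 -1
ADD      : 1 -48 6
SUB      : 1 -54
SWAP     : -54 1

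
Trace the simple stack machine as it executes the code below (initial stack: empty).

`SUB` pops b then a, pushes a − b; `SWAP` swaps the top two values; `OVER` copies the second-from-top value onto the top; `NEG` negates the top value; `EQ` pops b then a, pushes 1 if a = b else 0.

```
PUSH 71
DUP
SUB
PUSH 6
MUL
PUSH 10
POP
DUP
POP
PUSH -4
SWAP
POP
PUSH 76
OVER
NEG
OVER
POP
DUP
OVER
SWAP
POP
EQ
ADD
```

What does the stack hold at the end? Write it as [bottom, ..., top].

PUSH 71 → 71
DUP     → 71 71
SUB     → 0
PUSH 6  → 0 6
MUL     → 0
PUSH 10 → 0 10
POP     → 0
DUP     → 0 0
POP     → 0
PUSH -4 → 0 -4
SWAP    → -4 0
POP     → -4
PUSH 76 → -4 76
OVER    → -4 76 -4
NEG     → -4 76 4
OVER    → -4 76 4 76
POP     → -4 76 4
DUP     → -4 76 4 4
OVER    → -4 76 4 4 4
SWAP    → -4 76 4 4 4
POP     → -4 76 4 4
EQ      → -4 76 1
ADD     → -4 77

[-4, 77]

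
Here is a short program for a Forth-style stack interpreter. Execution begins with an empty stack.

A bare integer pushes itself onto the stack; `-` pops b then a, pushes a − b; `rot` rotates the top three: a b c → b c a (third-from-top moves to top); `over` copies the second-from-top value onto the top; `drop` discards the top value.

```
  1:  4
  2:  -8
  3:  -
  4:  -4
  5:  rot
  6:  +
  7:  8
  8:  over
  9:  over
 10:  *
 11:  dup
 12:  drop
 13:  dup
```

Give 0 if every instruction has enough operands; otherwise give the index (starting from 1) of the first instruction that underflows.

4  : [4]
-8 : [4, -8]
-  : [12]
-4 : [12, -4]
rot  — needs 3 operands, stack has 2 → underflow

5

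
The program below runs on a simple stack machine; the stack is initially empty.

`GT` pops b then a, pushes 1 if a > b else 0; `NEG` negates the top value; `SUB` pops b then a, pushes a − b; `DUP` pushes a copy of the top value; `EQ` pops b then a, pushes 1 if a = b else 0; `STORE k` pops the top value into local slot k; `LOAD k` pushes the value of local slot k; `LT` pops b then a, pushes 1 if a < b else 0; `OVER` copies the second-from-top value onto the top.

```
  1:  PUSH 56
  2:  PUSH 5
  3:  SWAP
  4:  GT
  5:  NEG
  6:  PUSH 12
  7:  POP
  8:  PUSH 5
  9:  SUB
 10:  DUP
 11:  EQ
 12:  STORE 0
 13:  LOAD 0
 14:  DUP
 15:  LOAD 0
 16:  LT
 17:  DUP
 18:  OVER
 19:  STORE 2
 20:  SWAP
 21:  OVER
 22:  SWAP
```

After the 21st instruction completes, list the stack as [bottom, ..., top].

[1, 0, 0, 0]

PUSH 56 : [56]
PUSH 5  : [56, 5]
SWAP    : [5, 56]
GT      : [0]
NEG     : [0]
PUSH 12 : [0, 12]
POP     : [0]
PUSH 5  : [0, 5]
SUB     : [-5]
DUP     : [-5, -5]
EQ      : [1]
STORE 0 : []
LOAD 0  : [1]
DUP     : [1, 1]
LOAD 0  : [1, 1, 1]
LT      : [1, 0]
DUP     : [1, 0, 0]
OVER    : [1, 0, 0, 0]
STORE 2 : [1, 0, 0]
SWAP    : [1, 0, 0]
OVER    : [1, 0, 0, 0]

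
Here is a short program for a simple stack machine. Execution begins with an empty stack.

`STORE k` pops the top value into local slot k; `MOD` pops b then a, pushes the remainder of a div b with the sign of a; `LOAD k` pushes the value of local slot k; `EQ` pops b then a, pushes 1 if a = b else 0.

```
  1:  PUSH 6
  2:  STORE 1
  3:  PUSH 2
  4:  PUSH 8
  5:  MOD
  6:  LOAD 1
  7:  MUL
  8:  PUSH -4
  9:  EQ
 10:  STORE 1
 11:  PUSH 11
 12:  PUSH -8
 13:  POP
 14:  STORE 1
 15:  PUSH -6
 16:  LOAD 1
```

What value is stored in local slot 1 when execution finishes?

PUSH 6  -> 6
STORE 1 -> (empty)
PUSH 2  -> 2
PUSH 8  -> 2 8
MOD     -> 2
LOAD 1  -> 2 6
MUL     -> 12
PUSH -4 -> 12 -4
EQ      -> 0
STORE 1 -> (empty)
PUSH 11 -> 11
PUSH -8 -> 11 -8
POP     -> 11
STORE 1 -> (empty)
PUSH -6 -> -6
LOAD 1  -> -6 11

11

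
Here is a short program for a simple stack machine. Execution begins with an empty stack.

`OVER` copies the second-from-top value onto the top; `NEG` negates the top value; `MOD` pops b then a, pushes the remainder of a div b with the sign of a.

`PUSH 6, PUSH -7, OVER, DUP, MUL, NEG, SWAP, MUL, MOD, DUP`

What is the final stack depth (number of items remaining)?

PUSH 6  -> 6
PUSH -7 -> 6 -7
OVER    -> 6 -7 6
DUP     -> 6 -7 6 6
MUL     -> 6 -7 36
NEG     -> 6 -7 -36
SWAP    -> 6 -36 -7
MUL     -> 6 252
MOD     -> 6
DUP     -> 6 6

2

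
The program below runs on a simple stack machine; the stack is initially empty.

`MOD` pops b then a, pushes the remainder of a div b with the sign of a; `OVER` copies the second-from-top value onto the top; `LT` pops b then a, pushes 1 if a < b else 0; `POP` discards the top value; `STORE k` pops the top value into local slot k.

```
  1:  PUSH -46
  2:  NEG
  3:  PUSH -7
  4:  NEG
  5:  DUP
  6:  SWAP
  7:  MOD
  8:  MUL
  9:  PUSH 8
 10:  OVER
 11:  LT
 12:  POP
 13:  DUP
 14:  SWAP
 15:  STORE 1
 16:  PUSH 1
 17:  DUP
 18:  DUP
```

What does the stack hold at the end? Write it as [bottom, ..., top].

[0, 1, 1, 1]

PUSH -46  [-46]
NEG       [46]
PUSH -7   [46, -7]
NEG       [46, 7]
DUP       [46, 7, 7]
SWAP      [46, 7, 7]
MOD       [46, 0]
MUL       [0]
PUSH 8    [0, 8]
OVER      [0, 8, 0]
LT        [0, 0]
POP       [0]
DUP       [0, 0]
SWAP      [0, 0]
STORE 1   [0]
PUSH 1    [0, 1]
DUP       [0, 1, 1]
DUP       [0, 1, 1, 1]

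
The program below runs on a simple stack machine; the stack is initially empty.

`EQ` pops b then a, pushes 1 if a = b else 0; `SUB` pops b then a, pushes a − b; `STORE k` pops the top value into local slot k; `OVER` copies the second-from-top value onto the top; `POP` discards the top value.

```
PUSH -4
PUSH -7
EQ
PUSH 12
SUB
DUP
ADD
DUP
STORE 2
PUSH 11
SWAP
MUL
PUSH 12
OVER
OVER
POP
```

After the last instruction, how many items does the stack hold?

PUSH -4 -> -4
PUSH -7 -> -4 -7
EQ      -> 0
PUSH 12 -> 0 12
SUB     -> -12
DUP     -> -12 -12
ADD     -> -24
DUP     -> -24 -24
STORE 2 -> -24
PUSH 11 -> -24 11
SWAP    -> 11 -24
MUL     -> -264
PUSH 12 -> -264 12
OVER    -> -264 12 -264
OVER    -> -264 12 -264 12
POP     -> -264 12 -264

3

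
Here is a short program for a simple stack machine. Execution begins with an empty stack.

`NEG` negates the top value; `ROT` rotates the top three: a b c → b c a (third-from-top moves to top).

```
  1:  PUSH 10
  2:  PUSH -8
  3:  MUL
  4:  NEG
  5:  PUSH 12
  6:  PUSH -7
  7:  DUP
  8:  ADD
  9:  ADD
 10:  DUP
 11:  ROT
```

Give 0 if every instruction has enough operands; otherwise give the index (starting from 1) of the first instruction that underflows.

PUSH 10 → [10]
PUSH -8 → [10, -8]
MUL     → [-80]
NEG     → [80]
PUSH 12 → [80, 12]
PUSH -7 → [80, 12, -7]
DUP     → [80, 12, -7, -7]
ADD     → [80, 12, -14]
ADD     → [80, -2]
DUP     → [80, -2, -2]
ROT     → [-2, -2, 80]

0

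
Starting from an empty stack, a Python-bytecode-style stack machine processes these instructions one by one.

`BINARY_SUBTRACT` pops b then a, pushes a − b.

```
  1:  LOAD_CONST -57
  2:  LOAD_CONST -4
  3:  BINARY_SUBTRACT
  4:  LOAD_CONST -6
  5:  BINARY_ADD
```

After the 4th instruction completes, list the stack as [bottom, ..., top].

LOAD_CONST -57   [-57]
LOAD_CONST -4    [-57, -4]
BINARY_SUBTRACT  [-53]
LOAD_CONST -6    [-53, -6]

[-53, -6]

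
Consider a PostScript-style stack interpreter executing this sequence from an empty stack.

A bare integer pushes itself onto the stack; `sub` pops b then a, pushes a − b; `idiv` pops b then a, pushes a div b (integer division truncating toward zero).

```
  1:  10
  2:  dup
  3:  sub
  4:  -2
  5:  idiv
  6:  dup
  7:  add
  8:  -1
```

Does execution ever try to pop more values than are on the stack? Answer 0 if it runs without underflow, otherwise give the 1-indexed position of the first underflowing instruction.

10   → 10
dup  → 10 10
sub  → 0
-2   → 0 -2
idiv → 0
dup  → 0 0
add  → 0
-1   → 0 -1

0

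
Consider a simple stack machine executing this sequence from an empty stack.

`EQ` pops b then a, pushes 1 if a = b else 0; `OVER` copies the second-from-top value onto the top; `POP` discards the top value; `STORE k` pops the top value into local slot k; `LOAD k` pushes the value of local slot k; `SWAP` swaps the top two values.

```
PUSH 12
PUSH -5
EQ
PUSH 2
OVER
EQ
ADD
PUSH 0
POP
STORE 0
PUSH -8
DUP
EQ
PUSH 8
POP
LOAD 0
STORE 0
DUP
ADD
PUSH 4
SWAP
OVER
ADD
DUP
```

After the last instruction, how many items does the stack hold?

3

PUSH 12 → 12
PUSH -5 → 12 -5
EQ      → 0
PUSH 2  → 0 2
OVER    → 0 2 0
EQ      → 0 0
ADD     → 0
PUSH 0  → 0 0
POP     → 0
STORE 0 → (empty)
PUSH -8 → -8
DUP     → -8 -8
EQ      → 1
PUSH 8  → 1 8
POP     → 1
LOAD 0  → 1 0
STORE 0 → 1
DUP     → 1 1
ADD     → 2
PUSH 4  → 2 4
SWAP    → 4 2
OVER    → 4 2 4
ADD     → 4 6
DUP     → 4 6 6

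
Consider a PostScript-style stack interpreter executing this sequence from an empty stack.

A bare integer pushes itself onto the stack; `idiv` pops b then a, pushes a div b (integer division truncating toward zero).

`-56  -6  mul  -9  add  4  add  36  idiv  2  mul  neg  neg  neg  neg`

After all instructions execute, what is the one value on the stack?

18

-56   [-56]
-6    [-56, -6]
mul   [336]
-9    [336, -9]
add   [327]
4     [327, 4]
add   [331]
36    [331, 36]
idiv  [9]
2     [9, 2]
mul   [18]
neg   [-18]
neg   [18]
neg   [-18]
neg   [18]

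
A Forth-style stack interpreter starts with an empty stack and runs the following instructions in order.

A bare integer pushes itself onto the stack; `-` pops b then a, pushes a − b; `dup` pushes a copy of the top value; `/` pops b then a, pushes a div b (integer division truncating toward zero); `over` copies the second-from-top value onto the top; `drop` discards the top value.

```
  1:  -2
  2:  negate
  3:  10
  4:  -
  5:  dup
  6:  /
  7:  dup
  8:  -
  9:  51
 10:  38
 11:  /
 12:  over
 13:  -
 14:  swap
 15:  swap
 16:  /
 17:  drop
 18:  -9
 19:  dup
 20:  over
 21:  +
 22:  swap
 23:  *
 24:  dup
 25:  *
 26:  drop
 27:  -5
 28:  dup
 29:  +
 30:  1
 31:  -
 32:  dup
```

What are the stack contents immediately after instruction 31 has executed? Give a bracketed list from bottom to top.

[-11]

-2     : -2
negate : 2
10     : 2 10
-      : -8
dup    : -8 -8
/      : 1
dup    : 1 1
-      : 0
51     : 0 51
38     : 0 51 38
/      : 0 1
over   : 0 1 0
-      : 0 1
swap   : 1 0
swap   : 0 1
/      : 0
drop   : (empty)
-9     : -9
dup    : -9 -9
over   : -9 -9 -9
+      : -9 -18
swap   : -18 -9
*      : 162
dup    : 162 162
*      : 26244
drop   : (empty)
-5     : -5
dup    : -5 -5
+      : -10
1      : -10 1
-      : -11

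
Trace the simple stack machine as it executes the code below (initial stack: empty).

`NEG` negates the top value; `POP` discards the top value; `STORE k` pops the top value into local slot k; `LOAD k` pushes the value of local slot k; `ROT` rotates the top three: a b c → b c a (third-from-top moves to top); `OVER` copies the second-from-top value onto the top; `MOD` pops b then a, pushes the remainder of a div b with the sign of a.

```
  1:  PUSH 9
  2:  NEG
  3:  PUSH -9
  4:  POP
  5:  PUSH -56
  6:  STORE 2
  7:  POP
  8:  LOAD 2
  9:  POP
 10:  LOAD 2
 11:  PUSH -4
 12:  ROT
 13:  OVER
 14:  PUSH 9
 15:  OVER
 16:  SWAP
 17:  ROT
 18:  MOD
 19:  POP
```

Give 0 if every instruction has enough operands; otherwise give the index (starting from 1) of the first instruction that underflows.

PUSH 9   : 9
NEG      : -9
PUSH -9  : -9 -9
POP      : -9
PUSH -56 : -9 -56
STORE 2  : -9
POP      : (empty)
LOAD 2   : -56
POP      : (empty)
LOAD 2   : -56
PUSH -4  : -56 -4
ROT  — needs 3 operands, stack has 2 → underflow

12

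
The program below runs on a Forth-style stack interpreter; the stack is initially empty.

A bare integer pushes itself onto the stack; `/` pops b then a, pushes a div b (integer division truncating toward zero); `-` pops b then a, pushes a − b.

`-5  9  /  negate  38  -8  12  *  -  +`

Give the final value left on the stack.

-5     → -5
9      → -5 9
/      → 0
negate → 0
38     → 0 38
-8     → 0 38 -8
12     → 0 38 -8 12
*      → 0 38 -96
-      → 0 134
+      → 134

134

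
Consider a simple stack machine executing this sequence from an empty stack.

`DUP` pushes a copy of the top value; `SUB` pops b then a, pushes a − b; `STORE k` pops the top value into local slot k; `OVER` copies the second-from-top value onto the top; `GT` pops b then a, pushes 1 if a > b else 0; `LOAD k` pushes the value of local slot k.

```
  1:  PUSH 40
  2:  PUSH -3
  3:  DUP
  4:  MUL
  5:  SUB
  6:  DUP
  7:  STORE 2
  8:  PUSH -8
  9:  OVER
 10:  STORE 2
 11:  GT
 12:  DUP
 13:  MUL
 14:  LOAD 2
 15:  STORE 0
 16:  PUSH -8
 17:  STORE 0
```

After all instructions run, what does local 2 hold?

PUSH 40 → [40]
PUSH -3 → [40, -3]
DUP     → [40, -3, -3]
MUL     → [40, 9]
SUB     → [31]
DUP     → [31, 31]
STORE 2 → [31]
PUSH -8 → [31, -8]
OVER    → [31, -8, 31]
STORE 2 → [31, -8]
GT      → [1]
DUP     → [1, 1]
MUL     → [1]
LOAD 2  → [1, 31]
STORE 0 → [1]
PUSH -8 → [1, -8]
STORE 0 → [1]

31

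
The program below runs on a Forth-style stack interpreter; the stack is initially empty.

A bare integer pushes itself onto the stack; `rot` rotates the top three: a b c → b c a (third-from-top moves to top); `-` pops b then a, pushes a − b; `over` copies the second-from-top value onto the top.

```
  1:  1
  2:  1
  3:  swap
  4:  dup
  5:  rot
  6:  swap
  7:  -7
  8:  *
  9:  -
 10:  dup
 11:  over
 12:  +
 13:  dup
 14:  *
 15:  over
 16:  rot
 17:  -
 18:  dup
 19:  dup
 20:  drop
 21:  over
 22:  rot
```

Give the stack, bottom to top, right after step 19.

1    -> [1]
1    -> [1, 1]
swap -> [1, 1]
dup  -> [1, 1, 1]
rot  -> [1, 1, 1]
swap -> [1, 1, 1]
-7   -> [1, 1, 1, -7]
*    -> [1, 1, -7]
-    -> [1, 8]
dup  -> [1, 8, 8]
over -> [1, 8, 8, 8]
+    -> [1, 8, 16]
dup  -> [1, 8, 16, 16]
*    -> [1, 8, 256]
over -> [1, 8, 256, 8]
rot  -> [1, 256, 8, 8]
-    -> [1, 256, 0]
dup  -> [1, 256, 0, 0]
dup  -> [1, 256, 0, 0, 0]

[1, 256, 0, 0, 0]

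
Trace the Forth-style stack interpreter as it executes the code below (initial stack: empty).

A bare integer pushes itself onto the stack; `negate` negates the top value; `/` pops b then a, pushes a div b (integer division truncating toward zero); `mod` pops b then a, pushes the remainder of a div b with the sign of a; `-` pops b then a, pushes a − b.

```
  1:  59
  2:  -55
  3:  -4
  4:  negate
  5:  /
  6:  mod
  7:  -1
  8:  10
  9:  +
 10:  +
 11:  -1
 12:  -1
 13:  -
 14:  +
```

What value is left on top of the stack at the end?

59     : 59
-55    : 59 -55
-4     : 59 -55 -4
negate : 59 -55 4
/      : 59 -13
mod    : 7
-1     : 7 -1
10     : 7 -1 10
+      : 7 9
+      : 16
-1     : 16 -1
-1     : 16 -1 -1
-      : 16 0
+      : 16

16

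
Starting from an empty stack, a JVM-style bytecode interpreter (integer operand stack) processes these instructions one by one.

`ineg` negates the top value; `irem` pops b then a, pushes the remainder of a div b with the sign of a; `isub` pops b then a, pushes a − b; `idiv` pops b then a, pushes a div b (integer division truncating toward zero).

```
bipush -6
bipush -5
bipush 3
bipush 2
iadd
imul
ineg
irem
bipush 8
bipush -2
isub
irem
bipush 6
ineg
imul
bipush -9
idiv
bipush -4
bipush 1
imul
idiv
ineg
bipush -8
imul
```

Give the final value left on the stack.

8

bipush -6 -> [-6]
bipush -5 -> [-6, -5]
bipush 3  -> [-6, -5, 3]
bipush 2  -> [-6, -5, 3, 2]
iadd      -> [-6, -5, 5]
imul      -> [-6, -25]
ineg      -> [-6, 25]
irem      -> [-6]
bipush 8  -> [-6, 8]
bipush -2 -> [-6, 8, -2]
isub      -> [-6, 10]
irem      -> [-6]
bipush 6  -> [-6, 6]
ineg      -> [-6, -6]
imul      -> [36]
bipush -9 -> [36, -9]
idiv      -> [-4]
bipush -4 -> [-4, -4]
bipush 1  -> [-4, -4, 1]
imul      -> [-4, -4]
idiv      -> [1]
ineg      -> [-1]
bipush -8 -> [-1, -8]
imul      -> [8]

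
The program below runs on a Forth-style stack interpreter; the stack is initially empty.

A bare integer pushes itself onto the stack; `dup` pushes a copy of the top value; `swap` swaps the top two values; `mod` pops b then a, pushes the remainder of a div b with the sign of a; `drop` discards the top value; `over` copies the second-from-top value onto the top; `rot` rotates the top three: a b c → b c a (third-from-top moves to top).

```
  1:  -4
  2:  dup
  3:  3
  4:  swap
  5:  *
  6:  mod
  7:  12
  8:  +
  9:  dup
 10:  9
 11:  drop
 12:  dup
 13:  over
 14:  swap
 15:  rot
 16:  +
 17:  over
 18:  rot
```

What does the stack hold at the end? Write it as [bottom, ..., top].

[8, 16, 8, 8]

-4    [-4]
dup   [-4, -4]
3     [-4, -4, 3]
swap  [-4, 3, -4]
*     [-4, -12]
mod   [-4]
12    [-4, 12]
+     [8]
dup   [8, 8]
9     [8, 8, 9]
drop  [8, 8]
dup   [8, 8, 8]
over  [8, 8, 8, 8]
swap  [8, 8, 8, 8]
rot   [8, 8, 8, 8]
+     [8, 8, 16]
over  [8, 8, 16, 8]
rot   [8, 16, 8, 8]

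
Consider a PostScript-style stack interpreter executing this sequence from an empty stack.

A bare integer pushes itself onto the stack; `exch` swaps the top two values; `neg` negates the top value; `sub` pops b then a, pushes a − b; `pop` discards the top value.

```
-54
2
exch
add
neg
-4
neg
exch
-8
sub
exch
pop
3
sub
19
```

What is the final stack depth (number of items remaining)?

2

-54  -> -54
2    -> -54 2
exch -> 2 -54
add  -> -52
neg  -> 52
-4   -> 52 -4
neg  -> 52 4
exch -> 4 52
-8   -> 4 52 -8
sub  -> 4 60
exch -> 60 4
pop  -> 60
3    -> 60 3
sub  -> 57
19   -> 57 19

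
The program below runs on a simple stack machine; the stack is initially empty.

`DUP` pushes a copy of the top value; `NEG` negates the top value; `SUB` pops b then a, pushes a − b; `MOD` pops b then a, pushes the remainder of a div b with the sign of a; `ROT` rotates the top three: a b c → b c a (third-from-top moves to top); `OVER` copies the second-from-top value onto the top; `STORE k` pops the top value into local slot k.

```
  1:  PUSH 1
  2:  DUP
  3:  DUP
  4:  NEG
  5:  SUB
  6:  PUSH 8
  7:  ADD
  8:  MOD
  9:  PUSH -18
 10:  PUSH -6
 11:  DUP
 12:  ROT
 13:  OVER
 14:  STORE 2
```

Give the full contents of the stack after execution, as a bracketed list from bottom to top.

[1, -6, -6, -18]

PUSH 1    1
DUP       1 1
DUP       1 1 1
NEG       1 1 -1
SUB       1 2
PUSH 8    1 2 8
ADD       1 10
MOD       1
PUSH -18  1 -18
PUSH -6   1 -18 -6
DUP       1 -18 -6 -6
ROT       1 -6 -6 -18
OVER      1 -6 -6 -18 -6
STORE 2   1 -6 -6 -18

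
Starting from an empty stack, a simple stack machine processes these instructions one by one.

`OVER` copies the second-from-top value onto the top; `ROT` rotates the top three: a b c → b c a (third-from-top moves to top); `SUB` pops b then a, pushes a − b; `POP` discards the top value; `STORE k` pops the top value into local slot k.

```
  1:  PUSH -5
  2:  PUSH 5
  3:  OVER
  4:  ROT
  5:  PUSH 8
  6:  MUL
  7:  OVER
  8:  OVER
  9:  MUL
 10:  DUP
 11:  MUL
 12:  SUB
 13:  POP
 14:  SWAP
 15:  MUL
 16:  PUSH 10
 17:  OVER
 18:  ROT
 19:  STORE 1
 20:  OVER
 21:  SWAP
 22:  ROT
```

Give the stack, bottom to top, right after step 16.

[-25, 10]

PUSH -5  [-5]
PUSH 5   [-5, 5]
OVER     [-5, 5, -5]
ROT      [5, -5, -5]
PUSH 8   [5, -5, -5, 8]
MUL      [5, -5, -40]
OVER     [5, -5, -40, -5]
OVER     [5, -5, -40, -5, -40]
MUL      [5, -5, -40, 200]
DUP      [5, -5, -40, 200, 200]
MUL      [5, -5, -40, 40000]
SUB      [5, -5, -40040]
POP      [5, -5]
SWAP     [-5, 5]
MUL      [-25]
PUSH 10  [-25, 10]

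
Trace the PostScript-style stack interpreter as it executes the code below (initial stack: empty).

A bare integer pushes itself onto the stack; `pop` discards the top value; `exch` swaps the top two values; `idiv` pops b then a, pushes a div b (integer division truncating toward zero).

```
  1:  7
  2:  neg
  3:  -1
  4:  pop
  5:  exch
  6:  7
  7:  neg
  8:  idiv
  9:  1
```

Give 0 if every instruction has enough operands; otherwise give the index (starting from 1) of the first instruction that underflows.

5

7    7
neg  -7
-1   -7 -1
pop  -7
exch  — needs 2 operands, stack has 1 → underflow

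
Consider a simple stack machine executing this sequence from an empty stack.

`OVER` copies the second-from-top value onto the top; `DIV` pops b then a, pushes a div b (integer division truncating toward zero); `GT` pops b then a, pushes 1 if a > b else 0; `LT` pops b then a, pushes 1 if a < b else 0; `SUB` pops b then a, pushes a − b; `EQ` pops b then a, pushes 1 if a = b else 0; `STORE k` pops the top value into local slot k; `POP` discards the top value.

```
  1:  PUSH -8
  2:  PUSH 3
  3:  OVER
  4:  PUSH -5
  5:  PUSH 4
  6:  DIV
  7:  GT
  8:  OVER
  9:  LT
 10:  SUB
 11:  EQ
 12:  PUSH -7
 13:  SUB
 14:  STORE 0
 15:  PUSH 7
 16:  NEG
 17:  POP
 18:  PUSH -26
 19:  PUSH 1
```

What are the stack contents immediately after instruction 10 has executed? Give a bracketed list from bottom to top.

PUSH -8 → [-8]
PUSH 3  → [-8, 3]
OVER    → [-8, 3, -8]
PUSH -5 → [-8, 3, -8, -5]
PUSH 4  → [-8, 3, -8, -5, 4]
DIV     → [-8, 3, -8, -1]
GT      → [-8, 3, 0]
OVER    → [-8, 3, 0, 3]
LT      → [-8, 3, 1]
SUB     → [-8, 2]

[-8, 2]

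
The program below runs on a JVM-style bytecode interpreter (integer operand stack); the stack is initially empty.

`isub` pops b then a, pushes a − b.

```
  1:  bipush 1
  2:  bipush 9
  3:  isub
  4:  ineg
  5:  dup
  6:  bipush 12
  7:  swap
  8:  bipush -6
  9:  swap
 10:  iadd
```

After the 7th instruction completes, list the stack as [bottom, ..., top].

[8, 12, 8]

bipush 1  → 1
bipush 9  → 1 9
isub      → -8
ineg      → 8
dup       → 8 8
bipush 12 → 8 8 12
swap      → 8 12 8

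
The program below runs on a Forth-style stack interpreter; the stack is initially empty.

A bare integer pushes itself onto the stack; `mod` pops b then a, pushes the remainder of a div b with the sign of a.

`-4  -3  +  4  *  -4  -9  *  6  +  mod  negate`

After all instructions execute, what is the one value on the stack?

28

-4      -4
-3      -4 -3
+       -7
4       -7 4
*       -28
-4      -28 -4
-9      -28 -4 -9
*       -28 36
6       -28 36 6
+       -28 42
mod     -28
negate  28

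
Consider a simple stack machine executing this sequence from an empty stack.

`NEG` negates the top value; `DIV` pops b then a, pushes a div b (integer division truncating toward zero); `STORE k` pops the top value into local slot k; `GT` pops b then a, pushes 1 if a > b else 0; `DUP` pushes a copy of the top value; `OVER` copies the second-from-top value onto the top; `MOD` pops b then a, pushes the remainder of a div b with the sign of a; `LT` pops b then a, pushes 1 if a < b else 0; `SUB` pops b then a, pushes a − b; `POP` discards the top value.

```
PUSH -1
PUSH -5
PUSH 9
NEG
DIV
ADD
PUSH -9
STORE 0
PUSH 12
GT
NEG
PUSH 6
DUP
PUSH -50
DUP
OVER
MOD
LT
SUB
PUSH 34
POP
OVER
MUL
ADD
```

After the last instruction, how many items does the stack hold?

2

PUSH -1   [-1]
PUSH -5   [-1, -5]
PUSH 9    [-1, -5, 9]
NEG       [-1, -5, -9]
DIV       [-1, 0]
ADD       [-1]
PUSH -9   [-1, -9]
STORE 0   [-1]
PUSH 12   [-1, 12]
GT        [0]
NEG       [0]
PUSH 6    [0, 6]
DUP       [0, 6, 6]
PUSH -50  [0, 6, 6, -50]
DUP       [0, 6, 6, -50, -50]
OVER      [0, 6, 6, -50, -50, -50]
MOD       [0, 6, 6, -50, 0]
LT        [0, 6, 6, 1]
SUB       [0, 6, 5]
PUSH 34   [0, 6, 5, 34]
POP       [0, 6, 5]
OVER      [0, 6, 5, 6]
MUL       [0, 6, 30]
ADD       [0, 36]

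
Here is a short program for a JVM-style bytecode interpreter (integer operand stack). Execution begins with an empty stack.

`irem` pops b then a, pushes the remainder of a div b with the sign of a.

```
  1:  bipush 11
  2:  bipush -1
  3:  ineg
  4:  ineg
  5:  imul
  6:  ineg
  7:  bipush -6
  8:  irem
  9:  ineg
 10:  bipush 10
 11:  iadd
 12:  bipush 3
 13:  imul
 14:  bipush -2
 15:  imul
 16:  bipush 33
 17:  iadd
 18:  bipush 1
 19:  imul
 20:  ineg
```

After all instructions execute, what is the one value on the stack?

-3

bipush 11 : [11]
bipush -1 : [11, -1]
ineg      : [11, 1]
ineg      : [11, -1]
imul      : [-11]
ineg      : [11]
bipush -6 : [11, -6]
irem      : [5]
ineg      : [-5]
bipush 10 : [-5, 10]
iadd      : [5]
bipush 3  : [5, 3]
imul      : [15]
bipush -2 : [15, -2]
imul      : [-30]
bipush 33 : [-30, 33]
iadd      : [3]
bipush 1  : [3, 1]
imul      : [3]
ineg      : [-3]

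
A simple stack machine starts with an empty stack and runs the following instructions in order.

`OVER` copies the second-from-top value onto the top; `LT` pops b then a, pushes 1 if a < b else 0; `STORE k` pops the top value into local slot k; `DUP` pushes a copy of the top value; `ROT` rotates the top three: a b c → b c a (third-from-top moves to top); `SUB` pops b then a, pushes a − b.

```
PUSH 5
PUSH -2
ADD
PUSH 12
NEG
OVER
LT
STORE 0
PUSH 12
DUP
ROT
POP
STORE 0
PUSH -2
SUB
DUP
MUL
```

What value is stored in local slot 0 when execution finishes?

12

PUSH 5  -> [5]
PUSH -2 -> [5, -2]
ADD     -> [3]
PUSH 12 -> [3, 12]
NEG     -> [3, -12]
OVER    -> [3, -12, 3]
LT      -> [3, 1]
STORE 0 -> [3]
PUSH 12 -> [3, 12]
DUP     -> [3, 12, 12]
ROT     -> [12, 12, 3]
POP     -> [12, 12]
STORE 0 -> [12]
PUSH -2 -> [12, -2]
SUB     -> [14]
DUP     -> [14, 14]
MUL     -> [196]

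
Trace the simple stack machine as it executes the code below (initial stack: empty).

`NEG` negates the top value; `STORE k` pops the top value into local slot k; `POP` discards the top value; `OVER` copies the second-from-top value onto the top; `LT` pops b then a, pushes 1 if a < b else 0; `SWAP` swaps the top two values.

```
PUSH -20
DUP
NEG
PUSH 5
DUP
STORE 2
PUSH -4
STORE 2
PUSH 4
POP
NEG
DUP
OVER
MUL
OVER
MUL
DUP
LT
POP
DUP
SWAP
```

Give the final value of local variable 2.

-4

PUSH -20  [-20]
DUP       [-20, -20]
NEG       [-20, 20]
PUSH 5    [-20, 20, 5]
DUP       [-20, 20, 5, 5]
STORE 2   [-20, 20, 5]
PUSH -4   [-20, 20, 5, -4]
STORE 2   [-20, 20, 5]
PUSH 4    [-20, 20, 5, 4]
POP       [-20, 20, 5]
NEG       [-20, 20, -5]
DUP       [-20, 20, -5, -5]
OVER      [-20, 20, -5, -5, -5]
MUL       [-20, 20, -5, 25]
OVER      [-20, 20, -5, 25, -5]
MUL       [-20, 20, -5, -125]
DUP       [-20, 20, -5, -125, -125]
LT        [-20, 20, -5, 0]
POP       [-20, 20, -5]
DUP       [-20, 20, -5, -5]
SWAP      [-20, 20, -5, -5]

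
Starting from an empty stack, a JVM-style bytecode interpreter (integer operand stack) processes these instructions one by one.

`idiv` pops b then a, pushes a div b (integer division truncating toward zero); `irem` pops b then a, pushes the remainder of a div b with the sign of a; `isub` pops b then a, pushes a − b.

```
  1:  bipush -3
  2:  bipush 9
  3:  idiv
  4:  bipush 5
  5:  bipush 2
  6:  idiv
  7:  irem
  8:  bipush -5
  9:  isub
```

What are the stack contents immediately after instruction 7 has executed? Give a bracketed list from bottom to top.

bipush -3 → -3
bipush 9  → -3 9
idiv      → 0
bipush 5  → 0 5
bipush 2  → 0 5 2
idiv      → 0 2
irem      → 0

[0]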